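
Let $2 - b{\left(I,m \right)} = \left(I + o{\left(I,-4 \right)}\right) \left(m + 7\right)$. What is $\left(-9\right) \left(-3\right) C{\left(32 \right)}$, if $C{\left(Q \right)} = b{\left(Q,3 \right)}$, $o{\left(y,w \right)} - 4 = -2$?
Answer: $-9126$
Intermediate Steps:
$o{\left(y,w \right)} = 2$ ($o{\left(y,w \right)} = 4 - 2 = 2$)
$b{\left(I,m \right)} = 2 - \left(2 + I\right) \left(7 + m\right)$ ($b{\left(I,m \right)} = 2 - \left(I + 2\right) \left(m + 7\right) = 2 - \left(2 + I\right) \left(7 + m\right)$)
$C{\left(Q \right)} = -18 - 10 Q$ ($C{\left(Q \right)} = -12 - 7 Q - 6 - Q 3 = -12 - 7 Q - 6 - 3 Q = -18 - 10 Q$)
$\left(-9\right) \left(-3\right) C{\left(32 \right)} = \left(-9\right) \left(-3\right) \left(-18 - 320\right) = 27 \left(-18 - 320\right) = 27 \left(-338\right) = -9126$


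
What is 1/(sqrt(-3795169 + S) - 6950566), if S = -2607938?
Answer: -6950566/48310374123463 - I*sqrt(6403107)/48310374123463 ≈ -1.4387e-7 - 5.2379e-11*I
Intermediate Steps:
1/(sqrt(-3795169 + S) - 6950566) = 1/(sqrt(-3795169 - 2607938) - 6950566) = 1/(sqrt(-6403107) - 6950566) = 1/(I*sqrt(6403107) - 6950566) = 1/(-6950566 + I*sqrt(6403107))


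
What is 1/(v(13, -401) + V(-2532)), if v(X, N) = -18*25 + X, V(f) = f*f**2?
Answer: -1/16232713205 ≈ -6.1604e-11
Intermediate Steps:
V(f) = f**3
v(X, N) = -450 + X
1/(v(13, -401) + V(-2532)) = 1/((-450 + 13) + (-2532)**3) = 1/(-437 - 16232712768) = 1/(-16232713205) = -1/16232713205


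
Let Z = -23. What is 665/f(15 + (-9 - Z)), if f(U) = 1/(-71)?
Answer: -47215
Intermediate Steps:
f(U) = -1/71
665/f(15 + (-9 - Z)) = 665/(-1/71) = 665*(-71) = -47215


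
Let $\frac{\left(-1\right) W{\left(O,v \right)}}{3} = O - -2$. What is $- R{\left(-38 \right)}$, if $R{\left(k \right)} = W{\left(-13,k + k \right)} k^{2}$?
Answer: $-47652$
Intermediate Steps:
$W{\left(O,v \right)} = -6 - 3 O$ ($W{\left(O,v \right)} = - 3 \left(O - -2\right) = - 3 \left(O + 2\right) = - 3 \left(2 + O\right) = -6 - 3 O$)
$R{\left(k \right)} = 33 k^{2}$ ($R{\left(k \right)} = \left(-6 - -39\right) k^{2} = \left(-6 + 39\right) k^{2} = 33 k^{2}$)
$- R{\left(-38 \right)} = - 33 \left(-38\right)^{2} = - 33 \cdot 1444 = \left(-1\right) 47652 = -47652$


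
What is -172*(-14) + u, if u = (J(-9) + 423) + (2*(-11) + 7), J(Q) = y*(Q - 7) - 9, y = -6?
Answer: 2903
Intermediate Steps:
J(Q) = 33 - 6*Q (J(Q) = -6*(Q - 7) - 9 = -6*(-7 + Q) - 9 = (42 - 6*Q) - 9 = 33 - 6*Q)
u = 495 (u = ((33 - 6*(-9)) + 423) + (2*(-11) + 7) = ((33 + 54) + 423) + (-22 + 7) = (87 + 423) - 15 = 510 - 15 = 495)
-172*(-14) + u = -172*(-14) + 495 = 2408 + 495 = 2903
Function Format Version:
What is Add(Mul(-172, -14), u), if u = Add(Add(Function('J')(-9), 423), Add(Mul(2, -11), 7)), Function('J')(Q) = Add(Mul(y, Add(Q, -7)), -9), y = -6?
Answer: 2903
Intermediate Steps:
Function('J')(Q) = Add(33, Mul(-6, Q)) (Function('J')(Q) = Add(Mul(-6, Add(Q, -7)), -9) = Add(Mul(-6, Add(-7, Q)), -9) = Add(Add(42, Mul(-6, Q)), -9) = Add(33, Mul(-6, Q)))
u = 495 (u = Add(Add(Add(33, Mul(-6, -9)), 423), Add(Mul(2, -11), 7)) = Add(Add(Add(33, 54), 423), Add(-22, 7)) = Add(Add(87, 423), -15) = Add(510, -15) = 495)
Add(Mul(-172, -14), u) = Add(Mul(-172, -14), 495) = Add(2408, 495) = 2903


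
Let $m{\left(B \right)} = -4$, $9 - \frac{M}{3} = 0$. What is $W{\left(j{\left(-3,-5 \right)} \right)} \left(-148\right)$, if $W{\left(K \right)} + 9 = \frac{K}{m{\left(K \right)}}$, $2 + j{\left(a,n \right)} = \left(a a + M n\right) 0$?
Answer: $1258$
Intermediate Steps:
$M = 27$ ($M = 27 - 0 = 27 + 0 = 27$)
$j{\left(a,n \right)} = -2$ ($j{\left(a,n \right)} = -2 + \left(a a + 27 n\right) 0 = -2 + \left(a^{2} + 27 n\right) 0 = -2 + 0 = -2$)
$W{\left(K \right)} = -9 - \frac{K}{4}$ ($W{\left(K \right)} = -9 + \frac{K}{-4} = -9 + K \left(- \frac{1}{4}\right) = -9 - \frac{K}{4}$)
$W{\left(j{\left(-3,-5 \right)} \right)} \left(-148\right) = \left(-9 - - \frac{1}{2}\right) \left(-148\right) = \left(-9 + \frac{1}{2}\right) \left(-148\right) = \left(- \frac{17}{2}\right) \left(-148\right) = 1258$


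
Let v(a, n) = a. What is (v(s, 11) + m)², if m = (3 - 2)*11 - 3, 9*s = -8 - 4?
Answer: 400/9 ≈ 44.444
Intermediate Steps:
s = -4/3 (s = (-8 - 4)/9 = (⅑)*(-12) = -4/3 ≈ -1.3333)
m = 8 (m = 1*11 - 3 = 11 - 3 = 8)
(v(s, 11) + m)² = (-4/3 + 8)² = (20/3)² = 400/9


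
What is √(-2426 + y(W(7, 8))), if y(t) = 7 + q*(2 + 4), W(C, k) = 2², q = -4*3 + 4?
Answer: I*√2467 ≈ 49.669*I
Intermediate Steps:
q = -8 (q = -12 + 4 = -8)
W(C, k) = 4
y(t) = -41 (y(t) = 7 - 8*(2 + 4) = 7 - 8*6 = 7 - 48 = -41)
√(-2426 + y(W(7, 8))) = √(-2426 - 41) = √(-2467) = I*√2467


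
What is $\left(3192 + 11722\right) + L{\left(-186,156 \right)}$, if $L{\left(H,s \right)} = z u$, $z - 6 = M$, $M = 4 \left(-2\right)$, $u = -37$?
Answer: $14988$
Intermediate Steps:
$M = -8$
$z = -2$ ($z = 6 - 8 = -2$)
$L{\left(H,s \right)} = 74$ ($L{\left(H,s \right)} = \left(-2\right) \left(-37\right) = 74$)
$\left(3192 + 11722\right) + L{\left(-186,156 \right)} = \left(3192 + 11722\right) + 74 = 14914 + 74 = 14988$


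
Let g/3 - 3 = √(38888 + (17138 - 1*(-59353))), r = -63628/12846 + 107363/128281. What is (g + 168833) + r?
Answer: 139113782387461/823948863 + 3*√115379 ≈ 1.6986e+5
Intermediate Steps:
r = -3391539185/823948863 (r = -63628*1/12846 + 107363*(1/128281) = -31814/6423 + 107363/128281 = -3391539185/823948863 ≈ -4.1162)
g = 9 + 3*√115379 (g = 9 + 3*√(38888 + (17138 - 1*(-59353))) = 9 + 3*√(38888 + (17138 + 59353)) = 9 + 3*√(38888 + 76491) = 9 + 3*√115379 ≈ 1028.0)
(g + 168833) + r = ((9 + 3*√115379) + 168833) - 3391539185/823948863 = (168842 + 3*√115379) - 3391539185/823948863 = 139113782387461/823948863 + 3*√115379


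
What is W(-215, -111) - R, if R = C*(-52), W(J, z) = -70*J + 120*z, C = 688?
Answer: 37506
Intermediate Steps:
R = -35776 (R = 688*(-52) = -35776)
W(-215, -111) - R = (-70*(-215) + 120*(-111)) - 1*(-35776) = (15050 - 13320) + 35776 = 1730 + 35776 = 37506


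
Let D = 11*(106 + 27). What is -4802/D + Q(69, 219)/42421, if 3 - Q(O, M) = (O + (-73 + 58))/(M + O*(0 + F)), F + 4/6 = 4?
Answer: -13065991657/3980829061 ≈ -3.2822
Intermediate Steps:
F = 10/3 (F = -⅔ + 4 = 10/3 ≈ 3.3333)
Q(O, M) = 3 - (-15 + O)/(M + 10*O/3) (Q(O, M) = 3 - (O + (-73 + 58))/(M + O*(0 + 10/3)) = 3 - (O - 15)/(M + O*(10/3)) = 3 - (-15 + O)/(M + 10*O/3))
D = 1463 (D = 11*133 = 1463)
-4802/D + Q(69, 219)/42421 = -4802/1463 + (9*(5 + 219 + 3*69)/(3*219 + 10*69))/42421 = -4802*1/1463 + (9*(5 + 219 + 207)/(657 + 690))*(1/42421) = -686/209 + (9*431/1347)*(1/42421) = -686/209 + (9*(1/1347)*431)*(1/42421) = -686/209 + (1293/449)*(1/42421) = -686/209 + 1293/19047029 = -13065991657/3980829061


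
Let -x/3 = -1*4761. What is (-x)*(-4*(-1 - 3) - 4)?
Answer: -171396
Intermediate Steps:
x = 14283 (x = -(-3)*4761 = -3*(-4761) = 14283)
(-x)*(-4*(-1 - 3) - 4) = (-1*14283)*(-4*(-1 - 3) - 4) = -14283*(-4*(-4) - 4) = -14283*(16 - 4) = -14283*12 = -171396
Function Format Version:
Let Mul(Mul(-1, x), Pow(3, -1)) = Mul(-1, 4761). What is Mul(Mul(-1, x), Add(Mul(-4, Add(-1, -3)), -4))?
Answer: -171396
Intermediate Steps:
x = 14283 (x = Mul(-3, Mul(-1, 4761)) = Mul(-3, -4761) = 14283)
Mul(Mul(-1, x), Add(Mul(-4, Add(-1, -3)), -4)) = Mul(Mul(-1, 14283), Add(Mul(-4, Add(-1, -3)), -4)) = Mul(-14283, Add(Mul(-4, -4), -4)) = Mul(-14283, Add(16, -4)) = Mul(-14283, 12) = -171396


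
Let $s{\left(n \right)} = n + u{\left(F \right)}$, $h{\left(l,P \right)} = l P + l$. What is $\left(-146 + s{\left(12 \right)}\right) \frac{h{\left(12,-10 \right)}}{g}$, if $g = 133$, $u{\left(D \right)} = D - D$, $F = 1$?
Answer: $\frac{14472}{133} \approx 108.81$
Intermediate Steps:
$u{\left(D \right)} = 0$
$h{\left(l,P \right)} = l + P l$ ($h{\left(l,P \right)} = P l + l = l + P l$)
$s{\left(n \right)} = n$ ($s{\left(n \right)} = n + 0 = n$)
$\left(-146 + s{\left(12 \right)}\right) \frac{h{\left(12,-10 \right)}}{g} = \left(-146 + 12\right) \frac{12 \left(1 - 10\right)}{133} = - 134 \cdot 12 \left(-9\right) \frac{1}{133} = - 134 \left(\left(-108\right) \frac{1}{133}\right) = \left(-134\right) \left(- \frac{108}{133}\right) = \frac{14472}{133}$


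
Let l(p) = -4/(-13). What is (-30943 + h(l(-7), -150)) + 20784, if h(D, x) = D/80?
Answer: -2641339/260 ≈ -10159.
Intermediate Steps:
l(p) = 4/13 (l(p) = -4*(-1/13) = 4/13)
h(D, x) = D/80 (h(D, x) = D*(1/80) = D/80)
(-30943 + h(l(-7), -150)) + 20784 = (-30943 + (1/80)*(4/13)) + 20784 = (-30943 + 1/260) + 20784 = -8045179/260 + 20784 = -2641339/260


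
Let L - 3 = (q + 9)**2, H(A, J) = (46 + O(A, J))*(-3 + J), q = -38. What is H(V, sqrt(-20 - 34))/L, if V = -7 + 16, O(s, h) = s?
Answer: -165/844 + 165*I*sqrt(6)/844 ≈ -0.1955 + 0.47887*I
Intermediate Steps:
V = 9
H(A, J) = (-3 + J)*(46 + A) (H(A, J) = (46 + A)*(-3 + J) = (-3 + J)*(46 + A))
L = 844 (L = 3 + (-38 + 9)**2 = 3 + (-29)**2 = 3 + 841 = 844)
H(V, sqrt(-20 - 34))/L = (-138 - 3*9 + 46*sqrt(-20 - 34) + 9*sqrt(-20 - 34))/844 = (-138 - 27 + 46*sqrt(-54) + 9*sqrt(-54))*(1/844) = (-138 - 27 + 46*(3*I*sqrt(6)) + 9*(3*I*sqrt(6)))*(1/844) = (-138 - 27 + 138*I*sqrt(6) + 27*I*sqrt(6))*(1/844) = (-165 + 165*I*sqrt(6))*(1/844) = -165/844 + 165*I*sqrt(6)/844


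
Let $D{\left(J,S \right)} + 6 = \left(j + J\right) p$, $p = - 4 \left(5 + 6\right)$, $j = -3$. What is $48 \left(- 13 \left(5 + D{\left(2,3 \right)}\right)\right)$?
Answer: $-26832$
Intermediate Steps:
$p = -44$ ($p = \left(-4\right) 11 = -44$)
$D{\left(J,S \right)} = 126 - 44 J$ ($D{\left(J,S \right)} = -6 + \left(-3 + J\right) \left(-44\right) = -6 - \left(-132 + 44 J\right) = 126 - 44 J$)
$48 \left(- 13 \left(5 + D{\left(2,3 \right)}\right)\right) = 48 \left(- 13 \left(5 + \left(126 - 88\right)\right)\right) = 48 \left(- 13 \left(5 + 38\right)\right) = 48 \left(\left(-13\right) 43\right) = 48 \left(-559\right) = -26832$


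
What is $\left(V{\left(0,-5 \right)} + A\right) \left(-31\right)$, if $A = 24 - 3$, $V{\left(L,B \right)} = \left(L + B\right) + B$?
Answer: $-341$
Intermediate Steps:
$V{\left(L,B \right)} = L + 2 B$ ($V{\left(L,B \right)} = \left(B + L\right) + B = L + 2 B$)
$A = 21$ ($A = 24 - 3 = 21$)
$\left(V{\left(0,-5 \right)} + A\right) \left(-31\right) = \left(\left(0 + 2 \left(-5\right)\right) + 21\right) \left(-31\right) = \left(\left(0 - 10\right) + 21\right) \left(-31\right) = \left(-10 + 21\right) \left(-31\right) = 11 \left(-31\right) = -341$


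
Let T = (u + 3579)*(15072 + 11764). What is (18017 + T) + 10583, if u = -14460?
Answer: -291973916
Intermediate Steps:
T = -292002516 (T = (-14460 + 3579)*(15072 + 11764) = -10881*26836 = -292002516)
(18017 + T) + 10583 = (18017 - 292002516) + 10583 = -291984499 + 10583 = -291973916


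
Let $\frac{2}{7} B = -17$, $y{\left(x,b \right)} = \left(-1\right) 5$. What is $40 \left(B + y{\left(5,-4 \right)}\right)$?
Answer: $-2580$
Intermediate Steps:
$y{\left(x,b \right)} = -5$
$B = - \frac{119}{2}$ ($B = \frac{7}{2} \left(-17\right) = - \frac{119}{2} \approx -59.5$)
$40 \left(B + y{\left(5,-4 \right)}\right) = 40 \left(- \frac{119}{2} - 5\right) = 40 \left(- \frac{129}{2}\right) = -2580$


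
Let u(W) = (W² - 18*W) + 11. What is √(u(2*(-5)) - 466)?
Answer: 5*I*√7 ≈ 13.229*I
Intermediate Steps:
u(W) = 11 + W² - 18*W
√(u(2*(-5)) - 466) = √((11 + (2*(-5))² - 36*(-5)) - 466) = √((11 + (-10)² - 18*(-10)) - 466) = √((11 + 100 + 180) - 466) = √(291 - 466) = √(-175) = 5*I*√7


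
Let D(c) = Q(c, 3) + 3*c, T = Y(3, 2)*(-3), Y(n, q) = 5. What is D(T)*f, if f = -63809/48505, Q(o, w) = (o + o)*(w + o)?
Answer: -4019967/9701 ≈ -414.39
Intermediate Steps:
Q(o, w) = 2*o*(o + w) (Q(o, w) = (2*o)*(o + w) = 2*o*(o + w))
T = -15 (T = 5*(-3) = -15)
f = -63809/48505 (f = -63809*1/48505 = -63809/48505 ≈ -1.3155)
D(c) = 3*c + 2*c*(3 + c) (D(c) = 2*c*(c + 3) + 3*c = 2*c*(3 + c) + 3*c = 3*c + 2*c*(3 + c))
D(T)*f = -15*(9 + 2*(-15))*(-63809/48505) = -15*(9 - 30)*(-63809/48505) = -15*(-21)*(-63809/48505) = 315*(-63809/48505) = -4019967/9701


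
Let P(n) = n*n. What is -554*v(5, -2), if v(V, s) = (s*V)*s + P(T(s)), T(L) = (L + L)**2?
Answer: -152904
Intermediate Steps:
T(L) = 4*L**2 (T(L) = (2*L)**2 = 4*L**2)
P(n) = n**2
v(V, s) = 16*s**4 + V*s**2 (v(V, s) = (s*V)*s + (4*s**2)**2 = (V*s)*s + 16*s**4 = V*s**2 + 16*s**4 = 16*s**4 + V*s**2)
-554*v(5, -2) = -554*(-2)**2*(5 + 16*(-2)**2) = -2216*(5 + 16*4) = -2216*(5 + 64) = -2216*69 = -554*276 = -152904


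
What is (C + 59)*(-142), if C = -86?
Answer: 3834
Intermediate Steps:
(C + 59)*(-142) = (-86 + 59)*(-142) = -27*(-142) = 3834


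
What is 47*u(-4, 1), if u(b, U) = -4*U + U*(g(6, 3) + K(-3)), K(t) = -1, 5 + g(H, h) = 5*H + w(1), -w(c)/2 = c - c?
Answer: 940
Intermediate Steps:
w(c) = 0 (w(c) = -2*(c - c) = -2*0 = 0)
g(H, h) = -5 + 5*H (g(H, h) = -5 + (5*H + 0) = -5 + 5*H)
u(b, U) = 20*U (u(b, U) = -4*U + U*((-5 + 5*6) - 1) = -4*U + U*((-5 + 30) - 1) = -4*U + U*(25 - 1) = -4*U + U*24 = -4*U + 24*U = 20*U)
47*u(-4, 1) = 47*(20*1) = 47*20 = 940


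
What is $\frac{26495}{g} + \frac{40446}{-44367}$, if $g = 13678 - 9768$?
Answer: $\frac{2948869}{502826} \approx 5.8646$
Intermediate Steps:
$g = 3910$
$\frac{26495}{g} + \frac{40446}{-44367} = \frac{26495}{3910} + \frac{40446}{-44367} = 26495 \cdot \frac{1}{3910} + 40446 \left(- \frac{1}{44367}\right) = \frac{5299}{782} - \frac{13482}{14789} = \frac{2948869}{502826}$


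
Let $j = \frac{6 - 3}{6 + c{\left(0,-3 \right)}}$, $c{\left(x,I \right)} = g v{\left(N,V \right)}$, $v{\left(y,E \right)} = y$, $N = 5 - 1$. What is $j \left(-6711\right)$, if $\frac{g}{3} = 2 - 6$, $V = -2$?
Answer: $\frac{6711}{14} \approx 479.36$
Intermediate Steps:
$N = 4$
$g = -12$ ($g = 3 \left(2 - 6\right) = 3 \left(-4\right) = -12$)
$c{\left(x,I \right)} = -48$ ($c{\left(x,I \right)} = \left(-12\right) 4 = -48$)
$j = - \frac{1}{14}$ ($j = \frac{6 - 3}{6 - 48} = \frac{3}{-42} = 3 \left(- \frac{1}{42}\right) = - \frac{1}{14} \approx -0.071429$)
$j \left(-6711\right) = \left(- \frac{1}{14}\right) \left(-6711\right) = \frac{6711}{14}$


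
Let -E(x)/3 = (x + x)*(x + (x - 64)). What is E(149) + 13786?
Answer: -195410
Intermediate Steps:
E(x) = -6*x*(-64 + 2*x) (E(x) = -3*(x + x)*(x + (x - 64)) = -3*2*x*(x + (-64 + x)) = -3*2*x*(-64 + 2*x) = -6*x*(-64 + 2*x))
E(149) + 13786 = 12*149*(32 - 1*149) + 13786 = 12*149*(32 - 149) + 13786 = 12*149*(-117) + 13786 = -209196 + 13786 = -195410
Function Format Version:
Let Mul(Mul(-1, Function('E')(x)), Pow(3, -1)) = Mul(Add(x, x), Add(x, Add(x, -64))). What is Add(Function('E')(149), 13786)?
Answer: -195410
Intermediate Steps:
Function('E')(x) = Mul(-6, x, Add(-64, Mul(2, x))) (Function('E')(x) = Mul(-3, Mul(Add(x, x), Add(x, Add(x, -64)))) = Mul(-3, Mul(Mul(2, x), Add(x, Add(-64, x)))) = Mul(-3, Mul(Mul(2, x), Add(-64, Mul(2, x)))) = Mul(-3, Mul(2, x, Add(-64, Mul(2, x)))) = Mul(-6, x, Add(-64, Mul(2, x))))
Add(Function('E')(149), 13786) = Add(Mul(12, 149, Add(32, Mul(-1, 149))), 13786) = Add(Mul(12, 149, Add(32, -149)), 13786) = Add(Mul(12, 149, -117), 13786) = Add(-209196, 13786) = -195410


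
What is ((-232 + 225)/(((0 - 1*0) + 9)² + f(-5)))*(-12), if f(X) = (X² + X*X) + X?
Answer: ⅔ ≈ 0.66667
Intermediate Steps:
f(X) = X + 2*X² (f(X) = (X² + X²) + X = 2*X² + X = X + 2*X²)
((-232 + 225)/(((0 - 1*0) + 9)² + f(-5)))*(-12) = ((-232 + 225)/(((0 - 1*0) + 9)² - 5*(1 + 2*(-5))))*(-12) = -7/(((0 + 0) + 9)² - 5*(1 - 10))*(-12) = -7/((0 + 9)² - 5*(-9))*(-12) = -7/(9² + 45)*(-12) = -7/(81 + 45)*(-12) = -7/126*(-12) = -7*1/126*(-12) = -1/18*(-12) = ⅔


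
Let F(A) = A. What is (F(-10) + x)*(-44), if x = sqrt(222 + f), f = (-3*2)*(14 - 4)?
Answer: 440 - 396*sqrt(2) ≈ -120.03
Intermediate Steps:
f = -60 (f = -6*10 = -60)
x = 9*sqrt(2) (x = sqrt(222 - 60) = sqrt(162) = 9*sqrt(2) ≈ 12.728)
(F(-10) + x)*(-44) = (-10 + 9*sqrt(2))*(-44) = 440 - 396*sqrt(2)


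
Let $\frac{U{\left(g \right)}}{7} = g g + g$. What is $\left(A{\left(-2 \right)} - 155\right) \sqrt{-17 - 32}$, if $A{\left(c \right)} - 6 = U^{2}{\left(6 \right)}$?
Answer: $604009 i \approx 6.0401 \cdot 10^{5} i$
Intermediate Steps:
$U{\left(g \right)} = 7 g + 7 g^{2}$ ($U{\left(g \right)} = 7 \left(g g + g\right) = 7 \left(g^{2} + g\right) = 7 \left(g + g^{2}\right) = 7 g + 7 g^{2}$)
$A{\left(c \right)} = 86442$ ($A{\left(c \right)} = 6 + \left(7 \cdot 6 \left(1 + 6\right)\right)^{2} = 6 + \left(7 \cdot 6 \cdot 7\right)^{2} = 6 + 294^{2} = 6 + 86436 = 86442$)
$\left(A{\left(-2 \right)} - 155\right) \sqrt{-17 - 32} = \left(86442 - 155\right) \sqrt{-17 - 32} = 86287 \sqrt{-49} = 86287 \cdot 7 i = 604009 i$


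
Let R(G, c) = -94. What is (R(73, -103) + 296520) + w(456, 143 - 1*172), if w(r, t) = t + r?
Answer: 296853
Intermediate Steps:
w(r, t) = r + t
(R(73, -103) + 296520) + w(456, 143 - 1*172) = (-94 + 296520) + (456 + (143 - 1*172)) = 296426 + (456 + (143 - 172)) = 296426 + (456 - 29) = 296426 + 427 = 296853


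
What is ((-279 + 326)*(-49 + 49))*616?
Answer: 0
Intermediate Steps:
((-279 + 326)*(-49 + 49))*616 = (47*0)*616 = 0*616 = 0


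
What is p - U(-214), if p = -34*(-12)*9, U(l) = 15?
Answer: 3657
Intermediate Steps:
p = 3672 (p = 408*9 = 3672)
p - U(-214) = 3672 - 1*15 = 3672 - 15 = 3657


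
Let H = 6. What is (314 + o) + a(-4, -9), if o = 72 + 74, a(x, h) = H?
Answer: 466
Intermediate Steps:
a(x, h) = 6
o = 146
(314 + o) + a(-4, -9) = (314 + 146) + 6 = 460 + 6 = 466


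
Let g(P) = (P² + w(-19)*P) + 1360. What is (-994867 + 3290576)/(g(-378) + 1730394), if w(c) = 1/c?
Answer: 43618471/35618500 ≈ 1.2246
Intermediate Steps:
g(P) = 1360 + P² - P/19 (g(P) = (P² + P/(-19)) + 1360 = (P² - P/19) + 1360 = 1360 + P² - P/19)
(-994867 + 3290576)/(g(-378) + 1730394) = (-994867 + 3290576)/((1360 + (-378)² - 1/19*(-378)) + 1730394) = 2295709/((1360 + 142884 + 378/19) + 1730394) = 2295709/(2741014/19 + 1730394) = 2295709/(35618500/19) = 2295709*(19/35618500) = 43618471/35618500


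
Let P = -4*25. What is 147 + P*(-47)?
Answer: 4847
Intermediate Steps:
P = -100
147 + P*(-47) = 147 - 100*(-47) = 147 + 4700 = 4847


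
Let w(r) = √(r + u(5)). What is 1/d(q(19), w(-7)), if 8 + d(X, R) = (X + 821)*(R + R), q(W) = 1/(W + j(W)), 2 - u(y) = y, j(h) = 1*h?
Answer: -1444/4866899557 - 592781*I*√10/9733799114 ≈ -2.967e-7 - 0.00019258*I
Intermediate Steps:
j(h) = h
u(y) = 2 - y
q(W) = 1/(2*W) (q(W) = 1/(W + W) = 1/(2*W))
w(r) = √(-3 + r) (w(r) = √(r + (2 - 1*5)) = √(r + (2 - 5)) = √(r - 3) = √(-3 + r))
d(X, R) = -8 + 2*R*(821 + X) (d(X, R) = -8 + (X + 821)*(R + R) = -8 + (821 + X)*(2*R) = -8 + 2*R*(821 + X))
1/d(q(19), w(-7)) = 1/(-8 + 1642*√(-3 - 7) + 2*√(-3 - 7)*((½)/19)) = 1/(-8 + 1642*√(-10) + 2*√(-10)*((½)*(1/19))) = 1/(-8 + 1642*(I*√10) + 2*(I*√10)*(1/38)) = 1/(-8 + 1642*I*√10 + I*√10/19) = 1/(-8 + 31199*I*√10/19)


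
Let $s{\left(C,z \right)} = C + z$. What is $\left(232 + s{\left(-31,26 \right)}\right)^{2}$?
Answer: $51529$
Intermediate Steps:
$\left(232 + s{\left(-31,26 \right)}\right)^{2} = \left(232 + \left(-31 + 26\right)\right)^{2} = \left(232 - 5\right)^{2} = 227^{2} = 51529$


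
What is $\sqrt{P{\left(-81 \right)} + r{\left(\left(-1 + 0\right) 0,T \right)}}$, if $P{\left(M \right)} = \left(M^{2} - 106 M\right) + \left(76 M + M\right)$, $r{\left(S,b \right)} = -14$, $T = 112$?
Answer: $8 \sqrt{139} \approx 94.319$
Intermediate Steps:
$P{\left(M \right)} = M^{2} - 29 M$ ($P{\left(M \right)} = \left(M^{2} - 106 M\right) + 77 M = M^{2} - 29 M$)
$\sqrt{P{\left(-81 \right)} + r{\left(\left(-1 + 0\right) 0,T \right)}} = \sqrt{- 81 \left(-29 - 81\right) - 14} = \sqrt{\left(-81\right) \left(-110\right) - 14} = \sqrt{8910 - 14} = \sqrt{8896} = 8 \sqrt{139}$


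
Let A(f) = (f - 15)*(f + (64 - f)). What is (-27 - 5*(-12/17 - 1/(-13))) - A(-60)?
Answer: 1055528/221 ≈ 4776.1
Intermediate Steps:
A(f) = -960 + 64*f (A(f) = (-15 + f)*64 = -960 + 64*f)
(-27 - 5*(-12/17 - 1/(-13))) - A(-60) = (-27 - 5*(-12/17 - 1/(-13))) - (-960 + 64*(-60)) = (-27 - 5*(-12*1/17 - 1*(-1/13))) - (-960 - 3840) = (-27 - 5*(-12/17 + 1/13)) - 1*(-4800) = (-27 - 5*(-139/221)) + 4800 = (-27 + 695/221) + 4800 = -5272/221 + 4800 = 1055528/221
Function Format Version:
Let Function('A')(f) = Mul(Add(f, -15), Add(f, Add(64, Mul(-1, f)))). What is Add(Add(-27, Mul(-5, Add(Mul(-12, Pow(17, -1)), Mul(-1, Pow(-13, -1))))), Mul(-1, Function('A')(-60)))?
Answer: Rational(1055528, 221) ≈ 4776.1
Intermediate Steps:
Function('A')(f) = Add(-960, Mul(64, f)) (Function('A')(f) = Mul(Add(-15, f), 64) = Add(-960, Mul(64, f)))
Add(Add(-27, Mul(-5, Add(Mul(-12, Pow(17, -1)), Mul(-1, Pow(-13, -1))))), Mul(-1, Function('A')(-60))) = Add(Add(-27, Mul(-5, Add(Mul(-12, Pow(17, -1)), Mul(-1, Pow(-13, -1))))), Mul(-1, Add(-960, Mul(64, -60)))) = Add(Add(-27, Mul(-5, Add(Mul(-12, Rational(1, 17)), Mul(-1, Rational(-1, 13))))), Mul(-1, Add(-960, -3840))) = Add(Add(-27, Mul(-5, Add(Rational(-12, 17), Rational(1, 13)))), Mul(-1, -4800)) = Add(Add(-27, Mul(-5, Rational(-139, 221))), 4800) = Add(Add(-27, Rational(695, 221)), 4800) = Add(Rational(-5272, 221), 4800) = Rational(1055528, 221)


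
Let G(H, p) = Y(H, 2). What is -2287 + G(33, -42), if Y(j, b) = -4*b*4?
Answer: -2319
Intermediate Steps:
Y(j, b) = -16*b
G(H, p) = -32 (G(H, p) = -16*2 = -32)
-2287 + G(33, -42) = -2287 - 32 = -2319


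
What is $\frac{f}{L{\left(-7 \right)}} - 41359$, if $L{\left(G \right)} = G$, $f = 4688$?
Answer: $- \frac{294201}{7} \approx -42029.0$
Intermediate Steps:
$\frac{f}{L{\left(-7 \right)}} - 41359 = \frac{4688}{-7} - 41359 = 4688 \left(- \frac{1}{7}\right) - 41359 = - \frac{4688}{7} - 41359 = - \frac{294201}{7}$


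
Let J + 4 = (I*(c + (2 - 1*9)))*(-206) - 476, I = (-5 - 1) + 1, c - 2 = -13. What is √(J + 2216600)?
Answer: 2*√549395 ≈ 1482.4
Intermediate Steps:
c = -11 (c = 2 - 13 = -11)
I = -5 (I = -6 + 1 = -5)
J = -19020 (J = -4 + (-5*(-11 + (2 - 1*9))*(-206) - 476) = -4 + (-5*(-11 + (2 - 9))*(-206) - 476) = -4 + (-5*(-11 - 7)*(-206) - 476) = -4 + (-5*(-18)*(-206) - 476) = -4 + (90*(-206) - 476) = -4 + (-18540 - 476) = -4 - 19016 = -19020)
√(J + 2216600) = √(-19020 + 2216600) = √2197580 = 2*√549395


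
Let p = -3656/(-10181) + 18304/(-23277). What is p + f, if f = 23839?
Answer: 5649339750631/236983137 ≈ 23839.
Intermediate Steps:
p = -101252312/236983137 (p = -3656*(-1/10181) + 18304*(-1/23277) = 3656/10181 - 18304/23277 = -101252312/236983137 ≈ -0.42726)
p + f = -101252312/236983137 + 23839 = 5649339750631/236983137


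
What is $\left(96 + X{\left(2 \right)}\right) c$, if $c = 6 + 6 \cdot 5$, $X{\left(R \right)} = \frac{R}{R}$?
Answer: $3492$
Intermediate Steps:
$X{\left(R \right)} = 1$
$c = 36$ ($c = 6 + 30 = 36$)
$\left(96 + X{\left(2 \right)}\right) c = \left(96 + 1\right) 36 = 97 \cdot 36 = 3492$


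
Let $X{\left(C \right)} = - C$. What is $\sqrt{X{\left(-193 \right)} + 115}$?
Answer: $2 \sqrt{77} \approx 17.55$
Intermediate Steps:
$\sqrt{X{\left(-193 \right)} + 115} = \sqrt{\left(-1\right) \left(-193\right) + 115} = \sqrt{193 + 115} = \sqrt{308} = 2 \sqrt{77}$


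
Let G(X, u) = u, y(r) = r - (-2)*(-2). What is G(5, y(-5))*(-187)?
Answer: 1683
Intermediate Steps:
y(r) = -4 + r (y(r) = r - 1*4 = r - 4 = -4 + r)
G(5, y(-5))*(-187) = (-4 - 5)*(-187) = -9*(-187) = 1683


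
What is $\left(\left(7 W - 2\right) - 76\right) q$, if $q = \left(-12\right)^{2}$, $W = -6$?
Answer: $-17280$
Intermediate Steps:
$q = 144$
$\left(\left(7 W - 2\right) - 76\right) q = \left(\left(7 \left(-6\right) - 2\right) - 76\right) 144 = \left(\left(-42 - 2\right) - 76\right) 144 = \left(-44 - 76\right) 144 = \left(-120\right) 144 = -17280$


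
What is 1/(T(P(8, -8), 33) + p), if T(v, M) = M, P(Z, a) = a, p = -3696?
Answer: -1/3663 ≈ -0.00027300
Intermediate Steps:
1/(T(P(8, -8), 33) + p) = 1/(33 - 3696) = 1/(-3663) = -1/3663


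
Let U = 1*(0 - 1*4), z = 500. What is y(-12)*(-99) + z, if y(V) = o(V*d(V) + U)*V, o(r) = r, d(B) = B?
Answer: 166820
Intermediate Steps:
U = -4 (U = 1*(0 - 4) = 1*(-4) = -4)
y(V) = V*(-4 + V**2) (y(V) = (V*V - 4)*V = (V**2 - 4)*V = (-4 + V**2)*V = V*(-4 + V**2))
y(-12)*(-99) + z = -12*(-4 + (-12)**2)*(-99) + 500 = -12*(-4 + 144)*(-99) + 500 = -12*140*(-99) + 500 = -1680*(-99) + 500 = 166320 + 500 = 166820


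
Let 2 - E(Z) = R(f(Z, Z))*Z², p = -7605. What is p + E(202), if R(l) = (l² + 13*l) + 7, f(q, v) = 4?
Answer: -3067903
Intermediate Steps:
R(l) = 7 + l² + 13*l
E(Z) = 2 - 75*Z² (E(Z) = 2 - (7 + 4² + 13*4)*Z² = 2 - (7 + 16 + 52)*Z² = 2 - 75*Z²)
p + E(202) = -7605 + (2 - 75*202²) = -7605 + (2 - 75*40804) = -7605 + (2 - 3060300) = -7605 - 3060298 = -3067903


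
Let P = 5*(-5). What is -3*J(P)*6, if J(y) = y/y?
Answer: -18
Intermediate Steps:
P = -25
J(y) = 1
-3*J(P)*6 = -3*1*6 = -3*6 = -18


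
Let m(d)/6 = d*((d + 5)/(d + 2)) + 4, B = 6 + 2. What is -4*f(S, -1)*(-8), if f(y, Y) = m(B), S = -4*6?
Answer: 13824/5 ≈ 2764.8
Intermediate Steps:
S = -24
B = 8
m(d) = 24 + 6*d*(5 + d)/(2 + d) (m(d) = 6*(d*((d + 5)/(d + 2)) + 4) = 6*(d*((5 + d)/(2 + d)) + 4) = 6*(d*(5 + d)/(2 + d) + 4) = 6*(4 + d*(5 + d)/(2 + d)) = 24 + 6*d*(5 + d)/(2 + d))
f(y, Y) = 432/5 (f(y, Y) = 6*(8 + 8**2 + 9*8)/(2 + 8) = 6*(8 + 64 + 72)/10 = 6*(1/10)*144 = 432/5)
-4*f(S, -1)*(-8) = -4*432/5*(-8) = -1728/5*(-8) = 13824/5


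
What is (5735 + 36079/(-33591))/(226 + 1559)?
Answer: 192608306/59959935 ≈ 3.2123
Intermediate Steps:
(5735 + 36079/(-33591))/(226 + 1559) = (5735 + 36079*(-1/33591))/1785 = (5735 - 36079/33591)*(1/1785) = (192608306/33591)*(1/1785) = 192608306/59959935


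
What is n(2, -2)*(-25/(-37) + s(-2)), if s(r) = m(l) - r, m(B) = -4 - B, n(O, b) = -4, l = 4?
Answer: 788/37 ≈ 21.297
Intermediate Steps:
s(r) = -8 - r (s(r) = (-4 - 1*4) - r = (-4 - 4) - r = -8 - r)
n(2, -2)*(-25/(-37) + s(-2)) = -4*(-25/(-37) + (-8 - 1*(-2))) = -4*(-25*(-1/37) + (-8 + 2)) = -4*(25/37 - 6) = -4*(-197/37) = 788/37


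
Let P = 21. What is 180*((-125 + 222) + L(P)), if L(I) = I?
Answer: 21240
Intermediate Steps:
180*((-125 + 222) + L(P)) = 180*((-125 + 222) + 21) = 180*(97 + 21) = 180*118 = 21240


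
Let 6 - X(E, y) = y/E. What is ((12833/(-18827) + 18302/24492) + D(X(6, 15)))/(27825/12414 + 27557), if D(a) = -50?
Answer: -23819650382729/13146287556998661 ≈ -0.0018119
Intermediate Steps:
X(E, y) = 6 - y/E
((12833/(-18827) + 18302/24492) + D(X(6, 15)))/(27825/12414 + 27557) = ((12833/(-18827) + 18302/24492) - 50)/(27825/12414 + 27557) = ((12833*(-1/18827) + 18302*(1/24492)) - 50)/(27825*(1/12414) + 27557) = ((-12833/18827 + 9151/12246) - 50)/(9275/4138 + 27557) = (15132959/230555442 - 50)/(114040141/4138) = -11512639141/230555442*4138/114040141 = -23819650382729/13146287556998661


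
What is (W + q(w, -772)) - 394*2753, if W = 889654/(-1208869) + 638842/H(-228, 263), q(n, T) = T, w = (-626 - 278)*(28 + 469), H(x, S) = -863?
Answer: -1133177213848038/1043253947 ≈ -1.0862e+6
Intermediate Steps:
w = -449288 (w = -904*497 = -449288)
W = -773044061100/1043253947 (W = 889654/(-1208869) + 638842/(-863) = 889654*(-1/1208869) + 638842*(-1/863) = -889654/1208869 - 638842/863 = -773044061100/1043253947 ≈ -740.99)
(W + q(w, -772)) - 394*2753 = (-773044061100/1043253947 - 772) - 394*2753 = -1578436108184/1043253947 - 1084682 = -1133177213848038/1043253947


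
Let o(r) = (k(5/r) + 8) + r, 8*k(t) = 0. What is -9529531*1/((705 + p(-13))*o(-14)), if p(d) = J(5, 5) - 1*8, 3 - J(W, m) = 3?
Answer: 9529531/4182 ≈ 2278.7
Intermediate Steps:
J(W, m) = 0 (J(W, m) = 3 - 1*3 = 3 - 3 = 0)
k(t) = 0 (k(t) = (⅛)*0 = 0)
o(r) = 8 + r (o(r) = (0 + 8) + r = 8 + r)
p(d) = -8 (p(d) = 0 - 1*8 = 0 - 8 = -8)
-9529531*1/((705 + p(-13))*o(-14)) = -9529531*1/((8 - 14)*(705 - 8)) = -9529531/((-6*697)) = -9529531/(-4182) = -9529531*(-1/4182) = 9529531/4182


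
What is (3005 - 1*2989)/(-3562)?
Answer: -8/1781 ≈ -0.0044919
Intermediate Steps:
(3005 - 1*2989)/(-3562) = (3005 - 2989)*(-1/3562) = 16*(-1/3562) = -8/1781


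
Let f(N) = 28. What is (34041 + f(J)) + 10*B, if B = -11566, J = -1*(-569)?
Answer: -81591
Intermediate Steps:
J = 569
(34041 + f(J)) + 10*B = (34041 + 28) + 10*(-11566) = 34069 - 115660 = -81591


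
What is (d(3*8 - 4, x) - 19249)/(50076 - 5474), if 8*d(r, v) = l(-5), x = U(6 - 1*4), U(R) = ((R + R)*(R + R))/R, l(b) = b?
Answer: -153997/356816 ≈ -0.43159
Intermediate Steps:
U(R) = 4*R (U(R) = ((2*R)*(2*R))/R = (4*R²)/R = 4*R)
x = 8 (x = 4*(6 - 1*4) = 4*(6 - 4) = 4*2 = 8)
d(r, v) = -5/8 (d(r, v) = (⅛)*(-5) = -5/8)
(d(3*8 - 4, x) - 19249)/(50076 - 5474) = (-5/8 - 19249)/(50076 - 5474) = -153997/8/44602 = -153997/8*1/44602 = -153997/356816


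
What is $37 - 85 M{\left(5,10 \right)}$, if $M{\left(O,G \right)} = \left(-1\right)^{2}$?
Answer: $-48$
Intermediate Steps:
$M{\left(O,G \right)} = 1$
$37 - 85 M{\left(5,10 \right)} = 37 - 85 = -48$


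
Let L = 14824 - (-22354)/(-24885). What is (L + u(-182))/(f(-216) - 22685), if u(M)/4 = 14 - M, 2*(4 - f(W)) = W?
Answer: -388382726/561729105 ≈ -0.69141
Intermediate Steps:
f(W) = 4 - W/2
L = 368872886/24885 (L = 14824 - (-22354)*(-1)/24885 = 14824 - 1*22354/24885 = 14824 - 22354/24885 = 368872886/24885 ≈ 14823.)
u(M) = 56 - 4*M (u(M) = 4*(14 - M) = 56 - 4*M)
(L + u(-182))/(f(-216) - 22685) = (368872886/24885 + (56 - 4*(-182)))/((4 - ½*(-216)) - 22685) = (368872886/24885 + (56 + 728))/((4 + 108) - 22685) = (368872886/24885 + 784)/(112 - 22685) = (388382726/24885)/(-22573) = (388382726/24885)*(-1/22573) = -388382726/561729105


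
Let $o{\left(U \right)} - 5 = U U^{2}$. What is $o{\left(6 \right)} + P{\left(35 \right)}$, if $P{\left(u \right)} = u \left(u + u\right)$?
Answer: $2671$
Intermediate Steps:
$o{\left(U \right)} = 5 + U^{3}$ ($o{\left(U \right)} = 5 + U U^{2} = 5 + U^{3}$)
$P{\left(u \right)} = 2 u^{2}$ ($P{\left(u \right)} = u 2 u = 2 u^{2}$)
$o{\left(6 \right)} + P{\left(35 \right)} = \left(5 + 6^{3}\right) + 2 \cdot 35^{2} = \left(5 + 216\right) + 2 \cdot 1225 = 221 + 2450 = 2671$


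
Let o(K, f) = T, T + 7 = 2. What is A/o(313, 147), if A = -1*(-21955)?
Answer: -4391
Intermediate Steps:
T = -5 (T = -7 + 2 = -5)
o(K, f) = -5
A = 21955
A/o(313, 147) = 21955/(-5) = 21955*(-⅕) = -4391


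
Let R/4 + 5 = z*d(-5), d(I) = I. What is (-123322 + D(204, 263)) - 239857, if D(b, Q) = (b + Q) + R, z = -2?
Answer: -362692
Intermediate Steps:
R = 20 (R = -20 + 4*(-2*(-5)) = -20 + 4*10 = -20 + 40 = 20)
D(b, Q) = 20 + Q + b (D(b, Q) = (b + Q) + 20 = (Q + b) + 20 = 20 + Q + b)
(-123322 + D(204, 263)) - 239857 = (-123322 + (20 + 263 + 204)) - 239857 = (-123322 + 487) - 239857 = -122835 - 239857 = -362692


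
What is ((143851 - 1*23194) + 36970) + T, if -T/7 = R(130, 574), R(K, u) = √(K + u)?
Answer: 157627 - 56*√11 ≈ 1.5744e+5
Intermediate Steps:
T = -56*√11 (T = -7*√(130 + 574) = -56*√11 ≈ -185.73)
((143851 - 1*23194) + 36970) + T = ((143851 - 1*23194) + 36970) - 56*√11 = ((143851 - 23194) + 36970) - 56*√11 = (120657 + 36970) - 56*√11 = 157627 - 56*√11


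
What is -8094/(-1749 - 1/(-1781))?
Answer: 7207707/1557484 ≈ 4.6278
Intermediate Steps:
-8094/(-1749 - 1/(-1781)) = -8094/(-1749 - 1*(-1/1781)) = -8094/(-1749 + 1/1781) = -8094/(-3114968/1781) = -8094*(-1781/3114968) = 7207707/1557484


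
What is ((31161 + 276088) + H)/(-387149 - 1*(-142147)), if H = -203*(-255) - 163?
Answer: -358851/245002 ≈ -1.4647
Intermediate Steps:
H = 51602 (H = 51765 - 163 = 51602)
((31161 + 276088) + H)/(-387149 - 1*(-142147)) = ((31161 + 276088) + 51602)/(-387149 - 1*(-142147)) = (307249 + 51602)/(-387149 + 142147) = 358851/(-245002) = 358851*(-1/245002) = -358851/245002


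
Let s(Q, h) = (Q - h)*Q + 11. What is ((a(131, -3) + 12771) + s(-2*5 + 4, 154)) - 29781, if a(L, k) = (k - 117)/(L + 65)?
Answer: -785941/49 ≈ -16040.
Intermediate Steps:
a(L, k) = (-117 + k)/(65 + L)
s(Q, h) = 11 + Q*(Q - h) (s(Q, h) = Q*(Q - h) + 11 = 11 + Q*(Q - h))
((a(131, -3) + 12771) + s(-2*5 + 4, 154)) - 29781 = (((-117 - 3)/(65 + 131) + 12771) + (11 + (-2*5 + 4)² - 1*(-2*5 + 4)*154)) - 29781 = ((-120/196 + 12771) + (11 + (-10 + 4)² - 1*(-10 + 4)*154)) - 29781 = (((1/196)*(-120) + 12771) + (11 + (-6)² - 1*(-6)*154)) - 29781 = ((-30/49 + 12771) + (11 + 36 + 924)) - 29781 = (625749/49 + 971) - 29781 = 673328/49 - 29781 = -785941/49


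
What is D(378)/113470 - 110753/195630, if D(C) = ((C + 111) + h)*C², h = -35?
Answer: 181111729411/317116230 ≈ 571.12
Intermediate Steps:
D(C) = C²*(76 + C) (D(C) = ((C + 111) - 35)*C² = ((111 + C) - 35)*C² = (76 + C)*C² = C²*(76 + C))
D(378)/113470 - 110753/195630 = (378²*(76 + 378))/113470 - 110753/195630 = (142884*454)*(1/113470) - 110753*1/195630 = 64869336*(1/113470) - 110753/195630 = 4633524/8105 - 110753/195630 = 181111729411/317116230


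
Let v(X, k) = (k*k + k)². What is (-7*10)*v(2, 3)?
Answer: -10080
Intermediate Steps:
v(X, k) = (k + k²)² (v(X, k) = (k² + k)² = (k + k²)²)
(-7*10)*v(2, 3) = (-7*10)*(3²*(1 + 3)²) = -630*4² = -630*16 = -70*144 = -10080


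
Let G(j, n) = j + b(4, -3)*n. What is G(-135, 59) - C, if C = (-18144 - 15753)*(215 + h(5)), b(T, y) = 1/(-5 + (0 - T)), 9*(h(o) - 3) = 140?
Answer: 71250220/9 ≈ 7.9167e+6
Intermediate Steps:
h(o) = 167/9 (h(o) = 3 + (⅑)*140 = 3 + 140/9 = 167/9)
b(T, y) = 1/(-5 - T)
C = -23750498/3 (C = (-18144 - 15753)*(215 + 167/9) = -33897*2102/9 = -23750498/3 ≈ -7.9168e+6)
G(j, n) = j - n/9 (G(j, n) = j + (-1/(5 + 4))*n = j + (-1/9)*n = j + (-1*⅑)*n = j - n/9)
G(-135, 59) - C = (-135 - ⅑*59) - 1*(-23750498/3) = (-135 - 59/9) + 23750498/3 = -1274/9 + 23750498/3 = 71250220/9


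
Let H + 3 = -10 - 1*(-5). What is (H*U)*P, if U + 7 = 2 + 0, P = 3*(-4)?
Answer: -480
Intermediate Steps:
P = -12
U = -5 (U = -7 + (2 + 0) = -7 + 2 = -5)
H = -8 (H = -3 + (-10 - 1*(-5)) = -3 + (-10 + 5) = -3 - 5 = -8)
(H*U)*P = -8*(-5)*(-12) = 40*(-12) = -480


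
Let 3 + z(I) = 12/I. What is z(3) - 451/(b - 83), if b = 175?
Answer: -359/92 ≈ -3.9022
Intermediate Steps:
z(I) = -3 + 12/I
z(3) - 451/(b - 83) = (-3 + 12/3) - 451/(175 - 83) = (-3 + 12*(1/3)) - 451/92 = (-3 + 4) + (1/92)*(-451) = 1 - 451/92 = -359/92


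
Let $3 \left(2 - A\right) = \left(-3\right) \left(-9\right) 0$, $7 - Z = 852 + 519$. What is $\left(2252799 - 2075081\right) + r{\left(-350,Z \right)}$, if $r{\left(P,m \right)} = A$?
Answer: $177720$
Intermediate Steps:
$Z = -1364$ ($Z = 7 - \left(852 + 519\right) = 7 - 1371 = -1364$)
$A = 2$ ($A = 2 - \frac{\left(-3\right) \left(-9\right) 0}{3} = 2 - \frac{27 \cdot 0}{3} = 2 - 0 = 2 + 0 = 2$)
$r{\left(P,m \right)} = 2$
$\left(2252799 - 2075081\right) + r{\left(-350,Z \right)} = \left(2252799 - 2075081\right) + 2 = 177718 + 2 = 177720$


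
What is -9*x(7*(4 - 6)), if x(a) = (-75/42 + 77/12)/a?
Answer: 1167/392 ≈ 2.9770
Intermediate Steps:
x(a) = 389/(84*a) (x(a) = (-75*1/42 + 77*(1/12))/a = (-25/14 + 77/12)/a = 389/(84*a))
-9*x(7*(4 - 6)) = -1167/(28*(7*(4 - 6))) = -1167/(28*(7*(-2))) = -1167/(28*(-14)) = -1167*(-1)/(28*14) = -9*(-389/1176) = 1167/392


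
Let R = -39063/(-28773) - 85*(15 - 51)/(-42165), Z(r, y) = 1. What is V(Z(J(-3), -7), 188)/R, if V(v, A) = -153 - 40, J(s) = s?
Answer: -1734446031/11548489 ≈ -150.19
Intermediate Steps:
V(v, A) = -193
R = 11548489/8986767 (R = -39063*(-1/28773) - 85*(-36)*(-1/42165) = 13021/9591 + 3060*(-1/42165) = 13021/9591 - 68/937 = 11548489/8986767 ≈ 1.2851)
V(Z(J(-3), -7), 188)/R = -193/11548489/8986767 = -193*8986767/11548489 = -1734446031/11548489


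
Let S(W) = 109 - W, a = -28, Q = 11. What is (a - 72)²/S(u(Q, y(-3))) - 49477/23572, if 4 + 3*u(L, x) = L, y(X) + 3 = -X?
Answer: 1080199/11786 ≈ 91.651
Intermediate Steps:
y(X) = -3 - X
u(L, x) = -4/3 + L/3
(a - 72)²/S(u(Q, y(-3))) - 49477/23572 = (-28 - 72)²/(109 - (-4/3 + (⅓)*11)) - 49477/23572 = (-100)²/(109 - (-4/3 + 11/3)) - 49477*1/23572 = 10000/(109 - 1*7/3) - 49477/23572 = 10000/(109 - 7/3) - 49477/23572 = 10000/(320/3) - 49477/23572 = 10000*(3/320) - 49477/23572 = 375/4 - 49477/23572 = 1080199/11786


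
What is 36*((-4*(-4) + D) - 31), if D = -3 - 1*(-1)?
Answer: -612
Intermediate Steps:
D = -2 (D = -3 + 1 = -2)
36*((-4*(-4) + D) - 31) = 36*((-4*(-4) - 2) - 31) = 36*((16 - 2) - 31) = 36*(14 - 31) = 36*(-17) = -612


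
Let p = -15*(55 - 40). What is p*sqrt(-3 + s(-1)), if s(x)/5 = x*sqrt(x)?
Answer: -225*sqrt(-3 - 5*I) ≈ -267.69 + 472.79*I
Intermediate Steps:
p = -225 (p = -15*15 = -225)
s(x) = 5*x**(3/2) (s(x) = 5*(x*sqrt(x)) = 5*x**(3/2))
p*sqrt(-3 + s(-1)) = -225*sqrt(-3 + 5*(-1)**(3/2)) = -225*sqrt(-3 + 5*(-I)) = -225*sqrt(-3 - 5*I)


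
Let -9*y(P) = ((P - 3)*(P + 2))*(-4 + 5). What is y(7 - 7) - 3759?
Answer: -11275/3 ≈ -3758.3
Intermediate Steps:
y(P) = -(-3 + P)*(2 + P)/9 (y(P) = -(P - 3)*(P + 2)*(-4 + 5)/9 = -(-3 + P)*(2 + P)/9)
y(7 - 7) - 3759 = (2/3 - (7 - 7)**2/9 + (7 - 7)/9) - 3759 = (2/3 - 1/9*0**2 + (1/9)*0) - 3759 = (2/3 - 1/9*0 + 0) - 3759 = (2/3 + 0 + 0) - 3759 = 2/3 - 3759 = -11275/3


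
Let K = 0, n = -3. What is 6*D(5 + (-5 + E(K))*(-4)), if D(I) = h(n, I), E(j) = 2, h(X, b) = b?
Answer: 102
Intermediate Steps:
D(I) = I
6*D(5 + (-5 + E(K))*(-4)) = 6*(5 + (-5 + 2)*(-4)) = 6*(5 - 3*(-4)) = 6*(5 + 12) = 6*17 = 102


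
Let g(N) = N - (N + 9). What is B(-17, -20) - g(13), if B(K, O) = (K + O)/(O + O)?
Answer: 397/40 ≈ 9.9250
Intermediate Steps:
g(N) = -9 (g(N) = N - (9 + N) = N + (-9 - N) = -9)
B(K, O) = (K + O)/(2*O) (B(K, O) = (K + O)/((2*O)) = (K + O)*(1/(2*O)) = (K + O)/(2*O))
B(-17, -20) - g(13) = (1/2)*(-17 - 20)/(-20) - 1*(-9) = (1/2)*(-1/20)*(-37) + 9 = 37/40 + 9 = 397/40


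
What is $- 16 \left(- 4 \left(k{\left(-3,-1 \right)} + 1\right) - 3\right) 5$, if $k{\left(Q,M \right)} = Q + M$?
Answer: $-720$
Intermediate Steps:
$k{\left(Q,M \right)} = M + Q$
$- 16 \left(- 4 \left(k{\left(-3,-1 \right)} + 1\right) - 3\right) 5 = - 16 \left(- 4 \left(\left(-1 - 3\right) + 1\right) - 3\right) 5 = - 16 \left(- 4 \left(-4 + 1\right) - 3\right) 5 = - 16 \left(\left(-4\right) \left(-3\right) - 3\right) 5 = - 16 \left(12 - 3\right) 5 = \left(-16\right) 9 \cdot 5 = \left(-144\right) 5 = -720$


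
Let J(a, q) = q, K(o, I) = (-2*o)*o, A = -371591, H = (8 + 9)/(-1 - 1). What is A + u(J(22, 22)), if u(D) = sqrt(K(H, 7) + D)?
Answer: -371591 + 7*I*sqrt(10)/2 ≈ -3.7159e+5 + 11.068*I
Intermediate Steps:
H = -17/2 (H = 17/(-2) = 17*(-1/2) = -17/2 ≈ -8.5000)
K(o, I) = -2*o**2
u(D) = sqrt(-289/2 + D) (u(D) = sqrt(-2*(-17/2)**2 + D) = sqrt(-2*289/4 + D) = sqrt(-289/2 + D))
A + u(J(22, 22)) = -371591 + sqrt(-578 + 4*22)/2 = -371591 + sqrt(-578 + 88)/2 = -371591 + sqrt(-490)/2 = -371591 + (7*I*sqrt(10))/2 = -371591 + 7*I*sqrt(10)/2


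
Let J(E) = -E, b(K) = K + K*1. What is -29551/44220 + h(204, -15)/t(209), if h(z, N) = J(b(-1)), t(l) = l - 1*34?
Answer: -1016597/1547700 ≈ -0.65684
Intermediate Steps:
t(l) = -34 + l (t(l) = l - 34 = -34 + l)
b(K) = 2*K (b(K) = K + K = 2*K)
h(z, N) = 2 (h(z, N) = -2*(-1) = -1*(-2) = 2)
-29551/44220 + h(204, -15)/t(209) = -29551/44220 + 2/(-34 + 209) = -29551*1/44220 + 2/175 = -29551/44220 + 2*(1/175) = -29551/44220 + 2/175 = -1016597/1547700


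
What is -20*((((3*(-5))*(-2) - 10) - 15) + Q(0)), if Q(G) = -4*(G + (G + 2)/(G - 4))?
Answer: -140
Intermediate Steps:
Q(G) = -4*G - 4*(2 + G)/(-4 + G) (Q(G) = -4*(G + (2 + G)/(-4 + G)) = -4*G - 4*(2 + G)/(-4 + G))
-20*((((3*(-5))*(-2) - 10) - 15) + Q(0)) = -20*((((3*(-5))*(-2) - 10) - 15) + 4*(-2 - 1*0² + 3*0)/(-4 + 0)) = -20*(((-15*(-2) - 10) - 15) + 4*(-2 - 1*0 + 0)/(-4)) = -20*(((30 - 10) - 15) + 4*(-¼)*(-2 + 0 + 0)) = -20*((20 - 15) + 4*(-¼)*(-2)) = -20*(5 + 2) = -20*7 = -140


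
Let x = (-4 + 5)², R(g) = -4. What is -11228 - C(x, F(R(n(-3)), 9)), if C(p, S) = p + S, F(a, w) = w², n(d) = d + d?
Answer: -11310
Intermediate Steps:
n(d) = 2*d
x = 1 (x = 1² = 1)
C(p, S) = S + p
-11228 - C(x, F(R(n(-3)), 9)) = -11228 - (9² + 1) = -11228 - (81 + 1) = -11228 - 1*82 = -11228 - 82 = -11310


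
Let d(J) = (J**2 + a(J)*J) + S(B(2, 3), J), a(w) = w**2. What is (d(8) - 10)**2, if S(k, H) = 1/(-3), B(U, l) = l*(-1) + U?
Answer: 2879809/9 ≈ 3.1998e+5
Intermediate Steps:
B(U, l) = U - l (B(U, l) = -l + U = U - l)
S(k, H) = -1/3
d(J) = -1/3 + J**2 + J**3 (d(J) = (J**2 + J**2*J) - 1/3 = (J**2 + J**3) - 1/3 = -1/3 + J**2 + J**3)
(d(8) - 10)**2 = ((-1/3 + 8**2 + 8**3) - 10)**2 = ((-1/3 + 64 + 512) - 10)**2 = (1727/3 - 10)**2 = (1697/3)**2 = 2879809/9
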